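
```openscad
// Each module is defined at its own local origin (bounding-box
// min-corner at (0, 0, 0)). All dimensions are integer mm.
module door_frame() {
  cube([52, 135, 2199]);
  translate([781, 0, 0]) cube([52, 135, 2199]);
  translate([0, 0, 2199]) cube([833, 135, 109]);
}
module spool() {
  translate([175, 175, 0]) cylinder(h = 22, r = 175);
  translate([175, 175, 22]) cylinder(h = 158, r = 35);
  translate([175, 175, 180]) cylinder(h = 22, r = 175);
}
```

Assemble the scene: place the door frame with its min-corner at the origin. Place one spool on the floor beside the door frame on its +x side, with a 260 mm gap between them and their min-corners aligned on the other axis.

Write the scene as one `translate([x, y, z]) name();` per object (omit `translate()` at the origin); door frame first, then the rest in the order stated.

door_frame();
translate([1093, 0, 0]) spool();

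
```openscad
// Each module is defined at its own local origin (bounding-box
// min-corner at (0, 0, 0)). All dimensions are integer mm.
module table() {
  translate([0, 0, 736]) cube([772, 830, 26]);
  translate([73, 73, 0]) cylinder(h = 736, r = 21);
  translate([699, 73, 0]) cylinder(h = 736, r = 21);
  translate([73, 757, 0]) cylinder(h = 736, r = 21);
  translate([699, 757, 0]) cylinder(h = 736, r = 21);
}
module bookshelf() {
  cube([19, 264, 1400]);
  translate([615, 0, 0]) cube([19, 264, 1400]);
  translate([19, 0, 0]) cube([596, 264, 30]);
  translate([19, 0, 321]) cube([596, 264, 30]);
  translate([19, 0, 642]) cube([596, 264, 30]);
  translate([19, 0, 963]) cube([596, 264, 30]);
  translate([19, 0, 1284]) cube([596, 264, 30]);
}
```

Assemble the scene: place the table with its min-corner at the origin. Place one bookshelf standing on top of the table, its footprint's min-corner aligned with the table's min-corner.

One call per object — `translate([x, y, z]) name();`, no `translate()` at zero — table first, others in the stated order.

table();
translate([0, 0, 762]) bookshelf();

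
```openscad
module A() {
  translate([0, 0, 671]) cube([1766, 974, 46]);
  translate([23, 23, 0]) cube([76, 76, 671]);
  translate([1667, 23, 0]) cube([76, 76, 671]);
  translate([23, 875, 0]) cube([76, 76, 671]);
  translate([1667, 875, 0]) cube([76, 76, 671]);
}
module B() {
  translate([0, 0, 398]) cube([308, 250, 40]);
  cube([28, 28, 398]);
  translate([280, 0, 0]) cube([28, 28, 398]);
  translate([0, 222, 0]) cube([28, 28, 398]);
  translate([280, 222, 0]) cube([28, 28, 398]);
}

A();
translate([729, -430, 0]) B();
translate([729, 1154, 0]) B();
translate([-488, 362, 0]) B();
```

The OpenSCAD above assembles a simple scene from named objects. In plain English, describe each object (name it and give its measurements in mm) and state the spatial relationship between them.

A is a table with a 1766×974 mm rectangular top, 46 mm thick, top surface at z = 717 mm, supported by four 76×76 mm square legs, each inset 23 mm from the nearest pair of top edges, running from the floor.

B is a four-legged stool. The seat is 308×250 mm, 40 mm thick, top at z = 438 mm. It stands on four square legs, each 28×28 mm in cross-section, from z = 0 to the seat underside, each flush with a corner of the seat.

Three stools sit around the table at the −y, +y, −x sides.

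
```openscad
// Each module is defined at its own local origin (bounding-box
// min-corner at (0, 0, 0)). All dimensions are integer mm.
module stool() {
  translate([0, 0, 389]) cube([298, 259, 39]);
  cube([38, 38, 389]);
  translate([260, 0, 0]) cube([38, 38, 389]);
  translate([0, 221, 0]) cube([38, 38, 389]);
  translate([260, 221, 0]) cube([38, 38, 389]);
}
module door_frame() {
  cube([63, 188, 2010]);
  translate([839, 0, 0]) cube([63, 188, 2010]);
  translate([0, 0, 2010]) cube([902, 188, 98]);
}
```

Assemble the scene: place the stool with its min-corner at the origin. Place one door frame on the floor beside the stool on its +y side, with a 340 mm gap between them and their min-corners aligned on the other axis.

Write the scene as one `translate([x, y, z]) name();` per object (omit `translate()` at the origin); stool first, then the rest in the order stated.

stool();
translate([0, 599, 0]) door_frame();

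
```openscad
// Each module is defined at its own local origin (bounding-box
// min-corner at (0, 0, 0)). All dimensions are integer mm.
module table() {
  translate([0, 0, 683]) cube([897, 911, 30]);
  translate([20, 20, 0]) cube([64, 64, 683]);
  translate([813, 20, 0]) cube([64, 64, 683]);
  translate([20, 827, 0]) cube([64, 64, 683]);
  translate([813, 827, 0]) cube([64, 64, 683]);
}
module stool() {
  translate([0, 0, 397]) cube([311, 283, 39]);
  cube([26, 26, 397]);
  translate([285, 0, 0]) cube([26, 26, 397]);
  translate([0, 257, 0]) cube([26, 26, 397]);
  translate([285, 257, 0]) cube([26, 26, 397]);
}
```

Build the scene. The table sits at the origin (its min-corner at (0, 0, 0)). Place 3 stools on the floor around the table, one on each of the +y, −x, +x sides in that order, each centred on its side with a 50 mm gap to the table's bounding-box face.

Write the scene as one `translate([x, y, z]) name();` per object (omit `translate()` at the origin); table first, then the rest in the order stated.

table();
translate([293, 961, 0]) stool();
translate([-361, 314, 0]) stool();
translate([947, 314, 0]) stool();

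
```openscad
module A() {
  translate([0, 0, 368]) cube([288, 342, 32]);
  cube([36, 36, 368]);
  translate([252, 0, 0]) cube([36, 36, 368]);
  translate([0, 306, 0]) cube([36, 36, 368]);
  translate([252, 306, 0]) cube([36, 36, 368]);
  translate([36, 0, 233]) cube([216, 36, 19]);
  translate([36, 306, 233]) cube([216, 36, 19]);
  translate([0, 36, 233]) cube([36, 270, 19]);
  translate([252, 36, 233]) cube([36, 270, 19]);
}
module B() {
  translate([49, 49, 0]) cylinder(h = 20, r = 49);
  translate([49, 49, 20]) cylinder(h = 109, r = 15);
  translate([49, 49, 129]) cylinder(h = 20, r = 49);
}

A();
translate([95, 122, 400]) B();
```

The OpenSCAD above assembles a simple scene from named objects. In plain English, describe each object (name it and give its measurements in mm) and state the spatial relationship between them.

A is a simple wooden stool: a rectangular seat 288 mm (x) by 342 mm (y), 32 mm thick, top face at z = 400 mm, on four square legs, each 36×36 mm in cross-section. The legs rest on z = 0, each flush with a corner of the seat. Four stretchers, 36 mm wide and 19 mm tall, connect adjacent legs with their undersides at z = 233 mm, each running between the inner faces of the legs it joins and aligned with the legs' outer faces on the other axis.

B is a spool: two coaxial disc flanges of radius 49 mm and thickness 20 mm, joined by a core cylinder of radius 15 mm and height 109 mm. The lower flange rests on z = 0 and the three cylinders share a vertical axis.

The spool is on top of the stool, centred.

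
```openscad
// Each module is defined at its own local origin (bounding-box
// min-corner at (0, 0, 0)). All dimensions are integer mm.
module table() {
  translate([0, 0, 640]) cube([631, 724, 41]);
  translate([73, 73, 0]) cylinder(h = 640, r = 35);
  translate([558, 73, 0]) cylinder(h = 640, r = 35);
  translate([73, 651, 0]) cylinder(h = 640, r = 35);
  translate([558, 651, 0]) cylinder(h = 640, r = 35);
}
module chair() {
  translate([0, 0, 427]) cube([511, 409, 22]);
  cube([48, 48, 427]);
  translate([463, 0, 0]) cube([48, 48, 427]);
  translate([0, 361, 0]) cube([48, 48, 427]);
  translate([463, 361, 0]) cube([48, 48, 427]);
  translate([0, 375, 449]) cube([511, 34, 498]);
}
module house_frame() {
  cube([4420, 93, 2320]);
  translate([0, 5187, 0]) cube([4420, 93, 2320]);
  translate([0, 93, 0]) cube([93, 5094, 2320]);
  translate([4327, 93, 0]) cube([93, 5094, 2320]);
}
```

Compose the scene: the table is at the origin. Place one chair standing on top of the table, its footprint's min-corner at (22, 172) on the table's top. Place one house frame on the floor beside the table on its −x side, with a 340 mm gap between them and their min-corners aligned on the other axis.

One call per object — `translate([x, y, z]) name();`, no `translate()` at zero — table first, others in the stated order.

table();
translate([22, 172, 681]) chair();
translate([-4760, 0, 0]) house_frame();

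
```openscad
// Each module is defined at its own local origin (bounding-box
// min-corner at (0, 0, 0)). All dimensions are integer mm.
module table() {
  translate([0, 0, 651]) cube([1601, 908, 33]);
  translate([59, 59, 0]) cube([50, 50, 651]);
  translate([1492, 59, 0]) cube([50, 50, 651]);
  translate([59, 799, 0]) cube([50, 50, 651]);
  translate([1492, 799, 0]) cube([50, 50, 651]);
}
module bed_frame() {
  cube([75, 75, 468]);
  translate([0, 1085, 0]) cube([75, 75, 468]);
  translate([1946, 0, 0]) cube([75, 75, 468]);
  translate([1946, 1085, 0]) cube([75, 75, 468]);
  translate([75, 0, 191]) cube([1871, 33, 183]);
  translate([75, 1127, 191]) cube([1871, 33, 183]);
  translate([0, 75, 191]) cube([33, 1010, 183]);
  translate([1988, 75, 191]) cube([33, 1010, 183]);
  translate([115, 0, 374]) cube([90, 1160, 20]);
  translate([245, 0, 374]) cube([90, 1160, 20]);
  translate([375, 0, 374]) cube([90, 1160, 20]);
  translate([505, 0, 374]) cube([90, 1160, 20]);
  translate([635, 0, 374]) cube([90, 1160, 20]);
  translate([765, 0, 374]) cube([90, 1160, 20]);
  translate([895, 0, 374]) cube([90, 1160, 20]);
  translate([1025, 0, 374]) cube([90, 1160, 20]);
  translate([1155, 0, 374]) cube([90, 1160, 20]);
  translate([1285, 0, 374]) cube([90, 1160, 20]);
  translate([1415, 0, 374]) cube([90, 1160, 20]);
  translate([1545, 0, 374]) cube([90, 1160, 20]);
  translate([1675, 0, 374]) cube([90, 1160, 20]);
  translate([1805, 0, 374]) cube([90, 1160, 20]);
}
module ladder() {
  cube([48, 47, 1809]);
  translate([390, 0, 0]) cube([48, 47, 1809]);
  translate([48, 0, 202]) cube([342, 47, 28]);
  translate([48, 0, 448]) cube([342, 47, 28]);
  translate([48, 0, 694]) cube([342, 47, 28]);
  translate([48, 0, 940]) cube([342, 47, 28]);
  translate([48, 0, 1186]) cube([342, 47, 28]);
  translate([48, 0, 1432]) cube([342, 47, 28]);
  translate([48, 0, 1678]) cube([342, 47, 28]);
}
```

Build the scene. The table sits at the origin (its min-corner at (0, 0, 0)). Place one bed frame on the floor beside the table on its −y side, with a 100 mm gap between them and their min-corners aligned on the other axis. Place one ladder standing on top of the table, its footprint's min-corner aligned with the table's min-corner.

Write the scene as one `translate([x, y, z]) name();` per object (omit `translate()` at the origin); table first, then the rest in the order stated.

table();
translate([0, -1260, 0]) bed_frame();
translate([0, 0, 684]) ladder();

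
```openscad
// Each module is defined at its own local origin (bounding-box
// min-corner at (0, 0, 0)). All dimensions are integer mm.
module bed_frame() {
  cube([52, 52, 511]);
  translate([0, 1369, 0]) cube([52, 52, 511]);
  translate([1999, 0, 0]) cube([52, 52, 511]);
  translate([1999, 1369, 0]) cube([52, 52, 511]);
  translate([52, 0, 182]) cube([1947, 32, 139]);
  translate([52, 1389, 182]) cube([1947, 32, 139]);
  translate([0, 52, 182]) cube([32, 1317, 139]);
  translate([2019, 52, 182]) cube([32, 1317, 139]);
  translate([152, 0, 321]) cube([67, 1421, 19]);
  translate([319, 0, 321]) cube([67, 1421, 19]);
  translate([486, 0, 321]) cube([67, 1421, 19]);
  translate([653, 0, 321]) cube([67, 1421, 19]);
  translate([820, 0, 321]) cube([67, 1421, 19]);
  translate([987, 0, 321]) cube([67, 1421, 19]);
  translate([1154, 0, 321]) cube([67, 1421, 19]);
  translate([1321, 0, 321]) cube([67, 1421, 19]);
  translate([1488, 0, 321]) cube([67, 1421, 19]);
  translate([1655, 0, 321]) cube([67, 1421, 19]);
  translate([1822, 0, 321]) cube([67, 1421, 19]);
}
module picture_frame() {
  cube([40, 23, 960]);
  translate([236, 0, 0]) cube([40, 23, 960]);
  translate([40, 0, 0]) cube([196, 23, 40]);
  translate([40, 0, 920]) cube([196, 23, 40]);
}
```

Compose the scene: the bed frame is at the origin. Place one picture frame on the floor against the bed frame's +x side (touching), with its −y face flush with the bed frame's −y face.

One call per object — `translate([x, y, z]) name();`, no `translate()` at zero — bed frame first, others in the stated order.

bed_frame();
translate([2051, 0, 0]) picture_frame();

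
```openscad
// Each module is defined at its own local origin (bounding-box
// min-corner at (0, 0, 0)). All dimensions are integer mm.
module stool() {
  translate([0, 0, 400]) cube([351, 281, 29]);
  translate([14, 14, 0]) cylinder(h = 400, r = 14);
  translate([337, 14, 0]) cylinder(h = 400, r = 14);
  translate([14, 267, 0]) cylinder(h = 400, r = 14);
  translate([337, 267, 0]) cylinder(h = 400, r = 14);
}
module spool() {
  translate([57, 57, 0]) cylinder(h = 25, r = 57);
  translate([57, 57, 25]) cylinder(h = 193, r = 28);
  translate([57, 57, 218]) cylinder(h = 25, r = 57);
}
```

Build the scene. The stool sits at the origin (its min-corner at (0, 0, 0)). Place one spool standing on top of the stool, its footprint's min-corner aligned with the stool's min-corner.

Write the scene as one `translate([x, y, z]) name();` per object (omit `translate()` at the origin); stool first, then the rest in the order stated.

stool();
translate([0, 0, 429]) spool();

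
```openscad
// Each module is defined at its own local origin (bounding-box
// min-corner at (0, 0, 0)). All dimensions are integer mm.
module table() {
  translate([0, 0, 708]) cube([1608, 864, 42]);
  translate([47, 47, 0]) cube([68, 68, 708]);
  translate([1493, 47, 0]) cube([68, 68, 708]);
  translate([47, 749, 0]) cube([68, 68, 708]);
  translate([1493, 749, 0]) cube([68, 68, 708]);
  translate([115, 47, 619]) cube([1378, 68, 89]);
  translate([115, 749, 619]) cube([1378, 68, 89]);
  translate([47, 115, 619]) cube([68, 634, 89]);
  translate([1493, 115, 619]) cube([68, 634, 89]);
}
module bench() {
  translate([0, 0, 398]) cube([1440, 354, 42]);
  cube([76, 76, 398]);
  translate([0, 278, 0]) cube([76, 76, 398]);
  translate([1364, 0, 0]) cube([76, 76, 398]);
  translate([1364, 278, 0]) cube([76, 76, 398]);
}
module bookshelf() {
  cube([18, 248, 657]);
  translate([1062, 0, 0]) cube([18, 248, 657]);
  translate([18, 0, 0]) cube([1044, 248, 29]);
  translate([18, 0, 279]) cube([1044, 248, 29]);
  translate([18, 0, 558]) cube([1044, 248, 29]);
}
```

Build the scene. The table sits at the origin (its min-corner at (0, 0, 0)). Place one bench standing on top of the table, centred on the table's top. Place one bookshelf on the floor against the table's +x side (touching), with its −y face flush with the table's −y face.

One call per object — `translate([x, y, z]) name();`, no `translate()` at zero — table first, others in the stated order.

table();
translate([84, 255, 750]) bench();
translate([1608, 0, 0]) bookshelf();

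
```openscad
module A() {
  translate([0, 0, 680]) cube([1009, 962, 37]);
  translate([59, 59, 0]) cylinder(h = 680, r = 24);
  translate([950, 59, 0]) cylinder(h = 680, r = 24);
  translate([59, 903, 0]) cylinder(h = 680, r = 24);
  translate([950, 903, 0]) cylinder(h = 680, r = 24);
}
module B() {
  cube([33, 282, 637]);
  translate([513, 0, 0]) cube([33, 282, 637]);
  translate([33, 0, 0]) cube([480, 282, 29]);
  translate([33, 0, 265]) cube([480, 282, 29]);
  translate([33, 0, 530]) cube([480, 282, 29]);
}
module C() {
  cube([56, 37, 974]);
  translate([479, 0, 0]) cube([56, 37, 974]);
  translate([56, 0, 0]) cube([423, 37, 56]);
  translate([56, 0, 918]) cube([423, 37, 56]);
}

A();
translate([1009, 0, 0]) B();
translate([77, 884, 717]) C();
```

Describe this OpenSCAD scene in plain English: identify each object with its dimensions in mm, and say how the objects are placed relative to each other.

A is a table with a 1009×962 mm rectangular top, 37 mm thick, top surface at z = 717 mm, supported by four round legs of 48 mm diameter, each leg's bounding box inset 35 mm from the nearest pair of top edges, running from the floor.

B is an open bookshelf. Two side panels, each 33 mm thick, 282 mm deep and 637 mm tall, stand 546 mm apart (outside-to-outside). Between them sit 3 shelves, each 29 mm thick and 282 mm deep, spanning the full gap between the sides. The bottom shelf rests on the floor (its underside at z = 0) and the clear gap between one shelf's top and the next shelf's underside is 236 mm.

C is a picture frame with a 423×862 mm rectangular opening (x by z) and a uniform 56 mm border on every side. Frame depth is 37 mm along y. It is built from two vertical stiles running the full outside height and two horizontal rails spanning the gap between the stiles.

The bookshelf is against the table's +x side, with their −y faces flush. The picture frame is on top of the table.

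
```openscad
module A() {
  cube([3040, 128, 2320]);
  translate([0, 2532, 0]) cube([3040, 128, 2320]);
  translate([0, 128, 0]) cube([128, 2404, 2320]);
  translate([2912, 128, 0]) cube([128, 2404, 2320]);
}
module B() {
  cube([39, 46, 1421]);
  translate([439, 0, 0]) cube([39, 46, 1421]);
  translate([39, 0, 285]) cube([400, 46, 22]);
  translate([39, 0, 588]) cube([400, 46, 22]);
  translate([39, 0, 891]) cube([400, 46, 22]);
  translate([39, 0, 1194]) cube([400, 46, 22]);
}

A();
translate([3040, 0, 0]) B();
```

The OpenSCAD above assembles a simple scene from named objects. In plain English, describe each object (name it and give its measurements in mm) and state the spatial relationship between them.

A is the wall frame of a small rectangular building: four walls, each 2320 mm tall and 128 mm thick, enclosing a footprint 3040 mm (x) by 2660 mm (y) outside-to-outside, with no floor or roof. The front and back walls (the −y and +y sides) span the full width; the two side walls fit between them.

B is a straight ladder. Two 39×46 mm vertical rails, 1421 mm tall, stand 478 mm apart (outside-to-outside) with their front faces coplanar on the −y side. 4 rungs, each 46 mm deep and 22 mm tall, span between the inner faces of the rails, front faces flush with the rails. The lowest rung's underside is at z = 285 mm and rungs are spaced 303 mm apart (underside to underside).

The ladder is against the house frame's +x side, with their −y faces flush.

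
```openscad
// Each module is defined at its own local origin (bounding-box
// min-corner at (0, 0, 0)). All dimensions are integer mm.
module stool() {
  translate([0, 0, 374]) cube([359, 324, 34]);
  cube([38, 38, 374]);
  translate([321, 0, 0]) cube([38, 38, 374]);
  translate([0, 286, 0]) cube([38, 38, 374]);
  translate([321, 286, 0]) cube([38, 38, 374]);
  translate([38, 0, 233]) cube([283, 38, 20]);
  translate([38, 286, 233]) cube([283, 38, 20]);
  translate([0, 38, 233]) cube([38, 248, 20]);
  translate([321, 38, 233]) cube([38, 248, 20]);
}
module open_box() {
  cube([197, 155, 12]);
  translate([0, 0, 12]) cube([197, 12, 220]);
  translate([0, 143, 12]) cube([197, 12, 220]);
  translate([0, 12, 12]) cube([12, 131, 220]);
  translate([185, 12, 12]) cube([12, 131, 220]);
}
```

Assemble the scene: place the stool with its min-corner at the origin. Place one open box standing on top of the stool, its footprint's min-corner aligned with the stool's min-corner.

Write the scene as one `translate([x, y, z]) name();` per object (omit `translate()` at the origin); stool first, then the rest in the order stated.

stool();
translate([0, 0, 408]) open_box();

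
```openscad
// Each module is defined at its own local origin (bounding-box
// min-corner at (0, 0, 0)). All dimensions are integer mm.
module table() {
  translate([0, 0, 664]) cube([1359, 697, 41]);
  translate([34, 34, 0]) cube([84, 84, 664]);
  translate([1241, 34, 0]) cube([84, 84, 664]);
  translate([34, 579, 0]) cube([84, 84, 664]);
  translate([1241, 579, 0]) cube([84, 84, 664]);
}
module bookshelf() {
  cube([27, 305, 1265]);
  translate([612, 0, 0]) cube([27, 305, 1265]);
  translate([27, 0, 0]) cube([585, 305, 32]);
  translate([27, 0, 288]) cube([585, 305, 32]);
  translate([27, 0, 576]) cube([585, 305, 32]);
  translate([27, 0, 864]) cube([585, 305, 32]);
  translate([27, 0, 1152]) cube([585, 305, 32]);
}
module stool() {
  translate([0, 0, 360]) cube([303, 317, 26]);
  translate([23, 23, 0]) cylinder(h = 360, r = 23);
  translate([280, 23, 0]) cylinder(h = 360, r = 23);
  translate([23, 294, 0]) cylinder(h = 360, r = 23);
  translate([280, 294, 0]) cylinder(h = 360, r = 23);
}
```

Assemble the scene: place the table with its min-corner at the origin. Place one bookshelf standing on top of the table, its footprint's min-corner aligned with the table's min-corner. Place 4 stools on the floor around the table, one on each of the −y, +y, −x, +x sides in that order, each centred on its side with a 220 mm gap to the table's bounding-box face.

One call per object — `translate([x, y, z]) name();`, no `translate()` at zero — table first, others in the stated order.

table();
translate([0, 0, 705]) bookshelf();
translate([528, -537, 0]) stool();
translate([528, 917, 0]) stool();
translate([-523, 190, 0]) stool();
translate([1579, 190, 0]) stool();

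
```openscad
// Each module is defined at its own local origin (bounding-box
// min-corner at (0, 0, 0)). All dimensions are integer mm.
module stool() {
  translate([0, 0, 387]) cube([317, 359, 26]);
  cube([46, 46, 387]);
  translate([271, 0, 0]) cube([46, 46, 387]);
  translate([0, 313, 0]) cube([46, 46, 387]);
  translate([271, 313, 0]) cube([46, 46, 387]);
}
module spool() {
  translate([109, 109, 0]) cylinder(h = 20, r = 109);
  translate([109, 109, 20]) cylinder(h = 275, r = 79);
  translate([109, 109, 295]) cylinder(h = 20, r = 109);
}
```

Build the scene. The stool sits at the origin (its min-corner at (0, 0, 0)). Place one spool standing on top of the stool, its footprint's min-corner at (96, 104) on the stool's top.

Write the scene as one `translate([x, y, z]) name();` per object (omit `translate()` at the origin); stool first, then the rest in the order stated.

stool();
translate([96, 104, 413]) spool();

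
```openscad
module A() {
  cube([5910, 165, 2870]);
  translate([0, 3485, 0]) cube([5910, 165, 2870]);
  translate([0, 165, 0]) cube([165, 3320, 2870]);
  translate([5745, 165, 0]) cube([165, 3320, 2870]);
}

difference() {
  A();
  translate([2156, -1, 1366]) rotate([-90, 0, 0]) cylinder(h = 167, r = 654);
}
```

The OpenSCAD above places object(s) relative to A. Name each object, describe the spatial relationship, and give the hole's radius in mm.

A is a house frame. The house frame has a circular hole through its front wall. The hole's radius is 654 mm.

The subtracted cylinder has r = 654 mm.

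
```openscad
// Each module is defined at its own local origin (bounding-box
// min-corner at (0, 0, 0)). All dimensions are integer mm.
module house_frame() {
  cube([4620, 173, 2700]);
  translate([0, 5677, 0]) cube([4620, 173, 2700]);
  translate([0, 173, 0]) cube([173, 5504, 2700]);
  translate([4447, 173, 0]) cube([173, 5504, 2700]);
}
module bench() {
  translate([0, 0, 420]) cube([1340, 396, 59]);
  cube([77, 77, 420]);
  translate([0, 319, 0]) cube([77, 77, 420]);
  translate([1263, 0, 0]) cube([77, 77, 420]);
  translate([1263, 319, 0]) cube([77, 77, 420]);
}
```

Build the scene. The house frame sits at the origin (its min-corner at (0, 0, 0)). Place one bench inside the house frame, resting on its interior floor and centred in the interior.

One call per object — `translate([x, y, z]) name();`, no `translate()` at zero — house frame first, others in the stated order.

house_frame();
translate([1640, 2727, 0]) bench();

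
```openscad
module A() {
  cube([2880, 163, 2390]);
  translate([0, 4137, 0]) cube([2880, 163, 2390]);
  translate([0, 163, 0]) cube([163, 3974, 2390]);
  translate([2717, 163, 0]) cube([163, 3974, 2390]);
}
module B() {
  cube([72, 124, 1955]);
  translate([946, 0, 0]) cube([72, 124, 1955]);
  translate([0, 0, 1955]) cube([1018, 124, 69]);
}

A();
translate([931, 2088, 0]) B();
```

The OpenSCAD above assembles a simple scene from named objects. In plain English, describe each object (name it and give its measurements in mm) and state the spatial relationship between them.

A is a box-shaped house frame (walls only): outside footprint 2880×4300 mm, wall height 2390 mm, wall thickness 163 mm. The two y-facing walls run the full x-width; the two x-facing walls fit between the inner faces of the y-facing walls.

B is a rectangular door frame: two vertical jambs of 72×124 mm section, 1955 mm tall, with a clear opening 874 mm wide between their inner faces. A header 69 mm tall and 124 mm deep lies on top of the jambs and spans the full outside width.

The door frame sits inside the house frame, centred.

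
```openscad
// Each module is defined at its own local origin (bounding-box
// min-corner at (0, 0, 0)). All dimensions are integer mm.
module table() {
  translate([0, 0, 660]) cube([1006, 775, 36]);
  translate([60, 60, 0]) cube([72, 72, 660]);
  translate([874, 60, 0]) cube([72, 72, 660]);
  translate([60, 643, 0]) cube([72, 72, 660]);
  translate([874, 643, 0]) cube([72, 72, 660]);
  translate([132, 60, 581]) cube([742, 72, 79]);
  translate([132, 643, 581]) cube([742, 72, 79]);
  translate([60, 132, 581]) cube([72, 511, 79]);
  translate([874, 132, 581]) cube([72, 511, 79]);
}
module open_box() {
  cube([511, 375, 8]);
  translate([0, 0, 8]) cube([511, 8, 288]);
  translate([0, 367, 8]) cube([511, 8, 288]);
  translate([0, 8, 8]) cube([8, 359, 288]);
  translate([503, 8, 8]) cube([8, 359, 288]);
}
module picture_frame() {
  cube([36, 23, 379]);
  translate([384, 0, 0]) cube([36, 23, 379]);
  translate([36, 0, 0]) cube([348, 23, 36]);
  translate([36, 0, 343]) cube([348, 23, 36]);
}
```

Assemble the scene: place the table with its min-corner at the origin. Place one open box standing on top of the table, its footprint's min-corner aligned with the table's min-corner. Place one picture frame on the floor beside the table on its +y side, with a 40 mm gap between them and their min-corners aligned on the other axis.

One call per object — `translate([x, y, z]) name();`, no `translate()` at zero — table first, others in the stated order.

table();
translate([0, 0, 696]) open_box();
translate([0, 815, 0]) picture_frame();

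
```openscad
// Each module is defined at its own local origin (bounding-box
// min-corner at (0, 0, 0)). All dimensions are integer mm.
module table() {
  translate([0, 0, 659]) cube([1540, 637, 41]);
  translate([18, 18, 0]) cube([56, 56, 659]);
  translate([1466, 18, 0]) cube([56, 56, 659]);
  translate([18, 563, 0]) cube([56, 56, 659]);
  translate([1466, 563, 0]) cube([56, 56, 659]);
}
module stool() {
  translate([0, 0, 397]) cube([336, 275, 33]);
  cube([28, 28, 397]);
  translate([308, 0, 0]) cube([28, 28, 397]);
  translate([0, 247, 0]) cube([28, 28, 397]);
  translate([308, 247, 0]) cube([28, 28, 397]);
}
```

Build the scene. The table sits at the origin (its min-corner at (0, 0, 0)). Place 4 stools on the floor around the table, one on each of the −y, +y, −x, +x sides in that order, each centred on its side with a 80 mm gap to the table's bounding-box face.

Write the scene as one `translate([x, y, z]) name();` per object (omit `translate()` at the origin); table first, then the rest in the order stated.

table();
translate([602, -355, 0]) stool();
translate([602, 717, 0]) stool();
translate([-416, 181, 0]) stool();
translate([1620, 181, 0]) stool();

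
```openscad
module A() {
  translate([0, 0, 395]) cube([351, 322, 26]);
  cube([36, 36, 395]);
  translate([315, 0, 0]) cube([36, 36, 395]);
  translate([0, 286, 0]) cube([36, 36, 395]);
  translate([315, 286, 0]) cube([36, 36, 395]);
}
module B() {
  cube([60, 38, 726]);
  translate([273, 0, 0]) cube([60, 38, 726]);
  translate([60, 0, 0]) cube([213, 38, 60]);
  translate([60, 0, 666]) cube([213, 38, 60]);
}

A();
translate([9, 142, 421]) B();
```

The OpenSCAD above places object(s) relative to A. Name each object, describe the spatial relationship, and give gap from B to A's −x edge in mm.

The picture frame's min-x is at 9; the stool's min-x is 0; gap = 9 mm.

A is a stool. B is a picture frame. The picture frame is on top of the stool, centred. The gap from the picture frame to the stool's −x edge is 9 mm.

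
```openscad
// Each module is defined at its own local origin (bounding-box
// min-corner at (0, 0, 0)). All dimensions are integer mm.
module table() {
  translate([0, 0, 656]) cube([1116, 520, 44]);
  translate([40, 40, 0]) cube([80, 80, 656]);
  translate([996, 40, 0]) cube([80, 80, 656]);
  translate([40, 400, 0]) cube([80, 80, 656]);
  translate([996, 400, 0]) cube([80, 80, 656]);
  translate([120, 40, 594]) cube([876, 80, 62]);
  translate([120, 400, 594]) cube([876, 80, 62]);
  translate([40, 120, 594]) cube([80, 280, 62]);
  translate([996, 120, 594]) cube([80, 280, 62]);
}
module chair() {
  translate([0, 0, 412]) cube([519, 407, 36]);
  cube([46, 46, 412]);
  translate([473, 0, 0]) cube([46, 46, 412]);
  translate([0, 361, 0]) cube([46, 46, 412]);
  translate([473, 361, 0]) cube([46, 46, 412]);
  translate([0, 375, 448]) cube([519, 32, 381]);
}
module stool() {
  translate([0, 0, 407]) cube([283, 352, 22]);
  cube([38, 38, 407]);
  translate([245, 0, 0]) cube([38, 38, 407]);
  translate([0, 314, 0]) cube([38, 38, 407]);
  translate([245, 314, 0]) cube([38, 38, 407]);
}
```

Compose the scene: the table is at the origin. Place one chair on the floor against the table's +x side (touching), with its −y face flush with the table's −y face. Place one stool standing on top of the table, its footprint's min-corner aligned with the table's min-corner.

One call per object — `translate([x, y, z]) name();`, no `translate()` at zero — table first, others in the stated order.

table();
translate([1116, 0, 0]) chair();
translate([0, 0, 700]) stool();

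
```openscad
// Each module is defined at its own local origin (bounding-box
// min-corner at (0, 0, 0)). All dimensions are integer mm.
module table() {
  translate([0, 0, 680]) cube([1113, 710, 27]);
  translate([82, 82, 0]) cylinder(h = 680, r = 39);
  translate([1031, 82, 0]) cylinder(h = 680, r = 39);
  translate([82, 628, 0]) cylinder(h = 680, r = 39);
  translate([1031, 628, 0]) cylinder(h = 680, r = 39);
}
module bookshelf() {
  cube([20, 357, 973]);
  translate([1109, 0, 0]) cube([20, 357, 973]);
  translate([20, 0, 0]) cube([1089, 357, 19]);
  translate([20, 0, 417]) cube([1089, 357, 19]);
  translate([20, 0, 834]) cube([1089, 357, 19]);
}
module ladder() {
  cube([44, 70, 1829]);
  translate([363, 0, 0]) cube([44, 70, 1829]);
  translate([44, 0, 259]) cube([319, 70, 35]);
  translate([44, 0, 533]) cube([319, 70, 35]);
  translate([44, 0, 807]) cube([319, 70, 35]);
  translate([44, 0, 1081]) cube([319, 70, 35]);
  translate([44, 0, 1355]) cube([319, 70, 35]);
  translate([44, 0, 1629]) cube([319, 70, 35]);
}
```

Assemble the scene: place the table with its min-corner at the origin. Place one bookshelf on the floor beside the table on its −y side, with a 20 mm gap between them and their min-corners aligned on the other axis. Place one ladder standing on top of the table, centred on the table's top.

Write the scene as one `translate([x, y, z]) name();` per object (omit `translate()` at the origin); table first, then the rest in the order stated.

table();
translate([0, -377, 0]) bookshelf();
translate([353, 320, 707]) ladder();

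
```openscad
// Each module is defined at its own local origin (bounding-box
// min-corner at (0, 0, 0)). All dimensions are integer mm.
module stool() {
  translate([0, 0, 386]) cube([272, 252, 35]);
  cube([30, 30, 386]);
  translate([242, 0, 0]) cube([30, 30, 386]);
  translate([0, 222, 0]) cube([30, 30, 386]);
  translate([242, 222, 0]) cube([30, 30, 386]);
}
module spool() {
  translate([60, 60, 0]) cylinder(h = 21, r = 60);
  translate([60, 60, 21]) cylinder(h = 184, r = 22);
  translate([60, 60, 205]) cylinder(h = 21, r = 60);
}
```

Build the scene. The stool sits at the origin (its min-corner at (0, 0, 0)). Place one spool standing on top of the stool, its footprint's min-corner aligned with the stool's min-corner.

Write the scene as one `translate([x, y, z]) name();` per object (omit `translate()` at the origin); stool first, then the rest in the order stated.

stool();
translate([0, 0, 421]) spool();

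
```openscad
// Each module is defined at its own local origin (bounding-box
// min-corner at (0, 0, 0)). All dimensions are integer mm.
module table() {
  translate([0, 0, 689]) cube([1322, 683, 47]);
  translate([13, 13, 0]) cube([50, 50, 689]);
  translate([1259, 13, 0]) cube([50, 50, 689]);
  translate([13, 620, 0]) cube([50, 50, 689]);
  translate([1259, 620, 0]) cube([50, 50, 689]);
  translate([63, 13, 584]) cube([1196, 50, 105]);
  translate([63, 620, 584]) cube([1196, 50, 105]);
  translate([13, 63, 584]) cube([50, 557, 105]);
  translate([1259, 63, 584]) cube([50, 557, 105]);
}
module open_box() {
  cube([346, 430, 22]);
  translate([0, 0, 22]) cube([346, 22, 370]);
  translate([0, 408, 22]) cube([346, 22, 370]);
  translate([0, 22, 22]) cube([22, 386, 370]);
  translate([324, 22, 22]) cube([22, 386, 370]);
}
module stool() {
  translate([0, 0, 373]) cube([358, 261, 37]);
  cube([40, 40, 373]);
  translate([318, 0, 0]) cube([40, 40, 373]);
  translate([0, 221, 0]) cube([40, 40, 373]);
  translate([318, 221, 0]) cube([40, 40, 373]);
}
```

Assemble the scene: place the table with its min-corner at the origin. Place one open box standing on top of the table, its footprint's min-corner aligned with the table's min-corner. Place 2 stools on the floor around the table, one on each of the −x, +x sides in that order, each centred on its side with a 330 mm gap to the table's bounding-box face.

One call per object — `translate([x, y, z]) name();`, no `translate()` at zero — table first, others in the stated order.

table();
translate([0, 0, 736]) open_box();
translate([-688, 211, 0]) stool();
translate([1652, 211, 0]) stool();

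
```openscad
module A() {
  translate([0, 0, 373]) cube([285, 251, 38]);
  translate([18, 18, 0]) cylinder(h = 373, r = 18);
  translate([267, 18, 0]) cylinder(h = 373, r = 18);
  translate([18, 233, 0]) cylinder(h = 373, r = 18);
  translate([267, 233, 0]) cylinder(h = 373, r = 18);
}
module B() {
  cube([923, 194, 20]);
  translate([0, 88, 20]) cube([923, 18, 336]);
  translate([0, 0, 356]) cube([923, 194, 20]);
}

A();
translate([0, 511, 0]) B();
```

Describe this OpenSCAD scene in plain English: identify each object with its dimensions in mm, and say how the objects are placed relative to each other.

A is a four-legged stool. The seat is a 285×251×38 mm slab whose top surface is at z = 411 mm; four round legs, each 36 mm in diameter, run from the floor (z = 0) to the underside of the seat, each leg's axis is inset half a diameter from the nearest pair of seat edges (so the leg's bounding box is flush with the corner).

B is an I-beam lying along x, 923 mm long. Overall section height 376 mm. Two flanges 194 mm wide (y) and 20 mm thick, one on the floor and one at the top; a web 18 mm thick runs between them, centred on the flange width.

The I-beam is on the floor beside the stool on its +y side.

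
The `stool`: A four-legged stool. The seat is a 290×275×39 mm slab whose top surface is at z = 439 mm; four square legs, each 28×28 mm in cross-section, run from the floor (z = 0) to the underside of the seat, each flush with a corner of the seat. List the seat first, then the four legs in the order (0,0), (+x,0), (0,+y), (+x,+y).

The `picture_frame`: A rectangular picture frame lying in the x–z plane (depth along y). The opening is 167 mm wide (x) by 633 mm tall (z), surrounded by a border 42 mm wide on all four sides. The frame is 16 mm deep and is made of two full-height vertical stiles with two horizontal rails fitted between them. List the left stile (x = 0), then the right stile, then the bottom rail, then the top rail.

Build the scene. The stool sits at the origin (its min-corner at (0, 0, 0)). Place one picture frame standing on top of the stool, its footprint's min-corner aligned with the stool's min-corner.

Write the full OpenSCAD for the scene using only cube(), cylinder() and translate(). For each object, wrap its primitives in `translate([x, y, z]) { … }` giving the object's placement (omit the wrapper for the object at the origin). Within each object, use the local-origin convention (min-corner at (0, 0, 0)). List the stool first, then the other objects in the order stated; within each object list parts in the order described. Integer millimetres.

translate([0, 0, 400]) cube([290, 275, 39]);
cube([28, 28, 400]);
translate([262, 0, 0]) cube([28, 28, 400]);
translate([0, 247, 0]) cube([28, 28, 400]);
translate([262, 247, 0]) cube([28, 28, 400]);
translate([0, 0, 439]) {
  cube([42, 16, 717]);
  translate([209, 0, 0]) cube([42, 16, 717]);
  translate([42, 0, 0]) cube([167, 16, 42]);
  translate([42, 0, 675]) cube([167, 16, 42]);
}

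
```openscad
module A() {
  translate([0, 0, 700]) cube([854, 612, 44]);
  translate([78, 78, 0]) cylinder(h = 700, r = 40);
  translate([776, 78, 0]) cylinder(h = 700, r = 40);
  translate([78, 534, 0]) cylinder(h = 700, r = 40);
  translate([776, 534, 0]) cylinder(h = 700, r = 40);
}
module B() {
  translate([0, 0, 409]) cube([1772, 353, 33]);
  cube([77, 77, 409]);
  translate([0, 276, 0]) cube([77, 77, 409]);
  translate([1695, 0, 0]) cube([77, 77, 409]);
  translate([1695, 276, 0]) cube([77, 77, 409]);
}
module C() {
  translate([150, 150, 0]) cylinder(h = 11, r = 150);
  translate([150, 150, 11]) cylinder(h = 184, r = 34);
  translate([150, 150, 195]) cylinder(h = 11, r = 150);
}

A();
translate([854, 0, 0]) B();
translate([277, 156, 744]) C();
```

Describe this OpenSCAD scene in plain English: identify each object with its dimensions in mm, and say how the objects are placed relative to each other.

A is a table with a 854×612 mm rectangular top, 44 mm thick, top surface at z = 744 mm, supported by four round legs of 80 mm diameter, each leg's bounding box inset 38 mm from the nearest pair of top edges, running from the floor.

B is a bench: a 1772×353 mm seat slab, 33 mm thick, top at z = 442 mm, on four 77×77 mm square legs flush with the seat corners and standing on z = 0.

C is a spool: two coaxial disc flanges of radius 150 mm and thickness 11 mm, joined by a core cylinder of radius 34 mm and height 184 mm. The lower flange rests on z = 0 and the three cylinders share a vertical axis.

The bench is against the table's +x side, with their −y faces flush. The spool is on top of the table, centred.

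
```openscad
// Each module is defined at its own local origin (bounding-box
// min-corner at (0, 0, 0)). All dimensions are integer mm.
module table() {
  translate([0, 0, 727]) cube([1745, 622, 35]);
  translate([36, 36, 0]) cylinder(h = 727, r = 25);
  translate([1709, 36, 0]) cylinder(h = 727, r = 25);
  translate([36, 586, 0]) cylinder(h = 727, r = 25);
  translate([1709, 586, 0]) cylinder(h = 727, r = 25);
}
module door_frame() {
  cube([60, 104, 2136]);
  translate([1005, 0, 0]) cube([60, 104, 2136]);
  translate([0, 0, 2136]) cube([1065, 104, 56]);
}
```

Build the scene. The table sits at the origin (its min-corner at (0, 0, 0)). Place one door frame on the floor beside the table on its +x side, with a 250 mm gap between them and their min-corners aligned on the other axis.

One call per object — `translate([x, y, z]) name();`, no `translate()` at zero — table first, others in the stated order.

table();
translate([1995, 0, 0]) door_frame();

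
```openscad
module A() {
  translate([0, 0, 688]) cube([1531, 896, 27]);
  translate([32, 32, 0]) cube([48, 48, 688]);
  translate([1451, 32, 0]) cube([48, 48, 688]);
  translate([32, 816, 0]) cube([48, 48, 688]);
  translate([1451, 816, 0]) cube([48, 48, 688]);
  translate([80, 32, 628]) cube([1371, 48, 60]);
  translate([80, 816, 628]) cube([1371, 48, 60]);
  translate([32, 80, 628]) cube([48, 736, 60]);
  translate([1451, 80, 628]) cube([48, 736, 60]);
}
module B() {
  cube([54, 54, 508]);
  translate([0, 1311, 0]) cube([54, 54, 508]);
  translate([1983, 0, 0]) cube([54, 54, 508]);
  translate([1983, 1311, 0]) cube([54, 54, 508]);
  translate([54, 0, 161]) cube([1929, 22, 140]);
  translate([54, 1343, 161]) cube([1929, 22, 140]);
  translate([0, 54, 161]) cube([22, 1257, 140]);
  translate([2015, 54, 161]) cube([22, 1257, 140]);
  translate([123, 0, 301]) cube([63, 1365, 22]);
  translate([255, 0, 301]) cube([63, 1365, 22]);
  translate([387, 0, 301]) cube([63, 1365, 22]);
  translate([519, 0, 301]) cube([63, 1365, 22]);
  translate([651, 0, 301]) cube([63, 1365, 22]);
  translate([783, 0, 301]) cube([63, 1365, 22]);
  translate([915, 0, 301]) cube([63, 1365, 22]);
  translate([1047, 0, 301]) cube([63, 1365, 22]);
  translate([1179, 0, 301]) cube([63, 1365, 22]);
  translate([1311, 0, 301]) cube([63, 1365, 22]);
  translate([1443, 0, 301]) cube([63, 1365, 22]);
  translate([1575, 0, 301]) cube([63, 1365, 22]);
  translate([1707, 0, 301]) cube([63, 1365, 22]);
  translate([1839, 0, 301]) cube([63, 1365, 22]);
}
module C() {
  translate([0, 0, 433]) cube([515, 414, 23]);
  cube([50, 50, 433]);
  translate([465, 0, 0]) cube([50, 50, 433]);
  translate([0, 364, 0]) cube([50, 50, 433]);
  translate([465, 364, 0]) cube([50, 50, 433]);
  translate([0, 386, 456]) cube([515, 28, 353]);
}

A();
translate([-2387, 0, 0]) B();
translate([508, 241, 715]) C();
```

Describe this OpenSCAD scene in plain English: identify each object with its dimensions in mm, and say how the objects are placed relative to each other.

A is a table with a 1531×896 mm rectangular top, 27 mm thick, top surface at z = 715 mm, supported by four 48×48 mm square legs, each inset 32 mm from the nearest pair of top edges, running from the floor. Four apron rails, 48 mm thick and 60 mm tall, run between adjacent legs with their top edges flush with the underside of the top and their outer faces flush with the legs' outer faces.

B is a bed frame 2037 mm long (x) by 1365 mm wide (y). Four 54×54 mm corner posts, 508 mm tall, at the corners of the footprint. Four rails of 22 mm thickness and 140 mm height run between adjacent posts with their undersides at z = 161 mm, their outer faces flush with the outside of the frame (the two x-running rails run between the posts' inner faces; the two y-running rails run between the posts' inner faces). 14 slats, each 63 mm wide (x) and 22 mm thick, lie across the top of the two x-running rails, running the full 1365 mm width of the frame in y; the slats are evenly spaced along x between the inner faces of the end posts with equal gaps (rounded down to the nearest mm) at the −x end and between each pair — any rounding remainder accumulates at the +x end.

C is a chair: 515×414 mm seat, 23 mm thick, top at z = 456 mm, on four 50 mm square corner legs flush with the seat edges. A 28 mm thick backrest slab spans the full seat width, extending 353 mm above the seat top, its back face flush with the seat's +y edge.

The bed frame is on the floor beside the table on its −x side. The chair is on top of the table, centred.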